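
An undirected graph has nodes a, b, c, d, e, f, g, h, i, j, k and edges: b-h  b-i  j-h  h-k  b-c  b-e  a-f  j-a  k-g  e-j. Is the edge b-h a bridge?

After removing b-h, the path b-e-j-h still connects them, so the edge is not a bridge.

No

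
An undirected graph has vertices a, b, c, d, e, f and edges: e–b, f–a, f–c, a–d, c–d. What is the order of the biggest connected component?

4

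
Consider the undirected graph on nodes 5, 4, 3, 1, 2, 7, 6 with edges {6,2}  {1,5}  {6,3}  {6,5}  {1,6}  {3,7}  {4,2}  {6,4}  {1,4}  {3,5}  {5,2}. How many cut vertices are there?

Removing 3 increases the component count from 1 to 2, so 3 is a cut vertex.
By contrast removing 7 leaves 1 component; it is not a cut vertex. No other vertex is a cut vertex either.

1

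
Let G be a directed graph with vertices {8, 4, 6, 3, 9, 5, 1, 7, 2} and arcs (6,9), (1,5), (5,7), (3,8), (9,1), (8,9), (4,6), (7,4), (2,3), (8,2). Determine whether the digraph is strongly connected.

There is no directed path from 5 to 8, so the graph is not strongly connected.

No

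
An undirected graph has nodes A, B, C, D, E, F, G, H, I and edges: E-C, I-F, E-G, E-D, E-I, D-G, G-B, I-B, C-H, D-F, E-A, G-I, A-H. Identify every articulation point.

E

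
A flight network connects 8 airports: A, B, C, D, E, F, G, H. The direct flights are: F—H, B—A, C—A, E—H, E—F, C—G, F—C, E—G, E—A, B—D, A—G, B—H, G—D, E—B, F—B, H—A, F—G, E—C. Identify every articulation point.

Removing C, for instance, still leaves 1 component. No single vertex removal increases the component count — the graph has no articulation points.

none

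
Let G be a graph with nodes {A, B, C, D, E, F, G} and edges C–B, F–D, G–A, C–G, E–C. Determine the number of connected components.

Starting from D we can reach D, F. That is one component of size 2.
Starting from A we can reach A, B, C, E, G. That is one component of size 5.
Total: 2 components.

2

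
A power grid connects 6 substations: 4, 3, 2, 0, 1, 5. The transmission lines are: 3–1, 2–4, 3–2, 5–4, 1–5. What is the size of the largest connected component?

5

0 is isolated — a component by itself.
Starting from 1 we can reach 1, 2, 3, 4, 5. That is one component of size 5.
The largest has 5 vertices.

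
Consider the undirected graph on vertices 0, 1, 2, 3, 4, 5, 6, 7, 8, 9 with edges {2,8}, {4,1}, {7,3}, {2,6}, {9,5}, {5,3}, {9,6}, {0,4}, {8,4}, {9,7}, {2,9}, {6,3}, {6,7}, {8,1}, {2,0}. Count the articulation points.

Removing 2 increases the component count from 1 to 2, so 2 is a cut vertex.
By contrast removing 9 leaves 1 component; it is not a cut vertex. No other vertex is a cut vertex either.

1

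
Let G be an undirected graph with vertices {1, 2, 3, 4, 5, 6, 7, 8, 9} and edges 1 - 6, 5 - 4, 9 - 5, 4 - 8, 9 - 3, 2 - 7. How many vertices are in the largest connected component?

Starting from 1 we can reach 1, 6. That is one component of size 2.
Starting from 2 we can reach 2, 7. That is one component of size 2.
Starting from 3 we can reach 3, 4, 5, 8, 9. That is one component of size 5.
The largest has 5 vertices.

5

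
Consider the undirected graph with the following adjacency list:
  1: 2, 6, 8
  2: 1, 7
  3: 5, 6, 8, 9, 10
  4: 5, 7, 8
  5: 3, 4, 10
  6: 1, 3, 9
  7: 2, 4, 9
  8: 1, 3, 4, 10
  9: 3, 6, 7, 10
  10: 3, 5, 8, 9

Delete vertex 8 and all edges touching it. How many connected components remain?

With 8 gone, the remaining components are: {1, 2, 3, 4, 5, 6, 7, 9, 10}.
That is 1 component.

1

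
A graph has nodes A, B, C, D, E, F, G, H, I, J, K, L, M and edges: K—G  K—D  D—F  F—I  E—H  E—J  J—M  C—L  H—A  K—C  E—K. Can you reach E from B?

No

The component containing B is {B}, and E is not in it.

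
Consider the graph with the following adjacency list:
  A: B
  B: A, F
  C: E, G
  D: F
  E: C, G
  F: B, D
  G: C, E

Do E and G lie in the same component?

Yes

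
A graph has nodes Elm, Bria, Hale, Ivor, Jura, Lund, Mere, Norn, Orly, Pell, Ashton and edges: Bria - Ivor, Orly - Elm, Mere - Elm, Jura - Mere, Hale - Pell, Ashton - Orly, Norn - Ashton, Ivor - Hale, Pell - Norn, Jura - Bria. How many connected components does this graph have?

2

Lund is isolated — a component by itself.
Starting from Elm we can reach Elm, Bria, Hale, Ivor, Jura, Mere, Norn, Orly, Pell, Ashton. That is one component of size 10.
Total: 2 components.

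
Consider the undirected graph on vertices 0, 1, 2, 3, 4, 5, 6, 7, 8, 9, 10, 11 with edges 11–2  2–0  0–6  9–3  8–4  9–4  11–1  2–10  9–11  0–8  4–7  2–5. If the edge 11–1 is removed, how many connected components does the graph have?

2

Before removal there is 1 component.
11–1 is a bridge — removing it separates 11's side from 1's side.
After removal: 2 components.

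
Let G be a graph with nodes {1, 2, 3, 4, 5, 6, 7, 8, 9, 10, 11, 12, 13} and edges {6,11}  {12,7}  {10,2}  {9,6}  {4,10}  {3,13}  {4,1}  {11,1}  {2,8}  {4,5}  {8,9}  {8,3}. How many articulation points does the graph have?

Removing 3 increases the component count from 2 to 3, so 3 is a cut vertex.
Removing 4 increases the component count from 2 to 3, so 4 is a cut vertex.
Removing 8 increases the component count from 2 to 3, so 8 is a cut vertex.
By contrast removing 1 leaves 2 components; it is not a cut vertex. No other vertex is a cut vertex either.

3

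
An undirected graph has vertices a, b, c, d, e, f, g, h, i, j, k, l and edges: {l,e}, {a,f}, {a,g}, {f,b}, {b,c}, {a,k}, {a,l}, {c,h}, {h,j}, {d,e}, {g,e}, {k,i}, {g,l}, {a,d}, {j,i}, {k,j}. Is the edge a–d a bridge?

No

After removing a–d, the path a-g-e-d still connects them, so the edge is not a bridge.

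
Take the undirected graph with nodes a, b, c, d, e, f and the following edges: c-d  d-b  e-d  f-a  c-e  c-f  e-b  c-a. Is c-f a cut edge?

After removing c-f, the path c-a-f still connects them, so the edge is not a bridge.

No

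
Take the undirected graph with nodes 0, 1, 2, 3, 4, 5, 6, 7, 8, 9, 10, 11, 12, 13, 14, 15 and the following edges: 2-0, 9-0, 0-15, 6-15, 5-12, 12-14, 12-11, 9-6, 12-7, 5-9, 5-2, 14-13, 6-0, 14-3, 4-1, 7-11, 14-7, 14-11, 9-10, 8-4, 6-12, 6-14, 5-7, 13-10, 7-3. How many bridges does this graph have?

2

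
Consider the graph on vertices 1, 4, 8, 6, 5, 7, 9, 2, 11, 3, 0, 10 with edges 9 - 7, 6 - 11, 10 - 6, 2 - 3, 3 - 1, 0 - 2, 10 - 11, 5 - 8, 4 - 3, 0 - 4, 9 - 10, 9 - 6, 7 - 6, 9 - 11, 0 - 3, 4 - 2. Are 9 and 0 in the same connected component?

The component containing 9 is {6, 7, 9, 10, 11}, and 0 is not in it.

No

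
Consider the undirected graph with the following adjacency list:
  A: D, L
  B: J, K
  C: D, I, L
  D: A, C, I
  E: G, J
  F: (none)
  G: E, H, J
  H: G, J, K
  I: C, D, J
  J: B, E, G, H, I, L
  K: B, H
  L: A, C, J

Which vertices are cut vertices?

J

Removing J increases the component count from 2 to 3, so J is a cut vertex.
By contrast removing H leaves 2 components; it is not a cut vertex. No other vertex is a cut vertex either.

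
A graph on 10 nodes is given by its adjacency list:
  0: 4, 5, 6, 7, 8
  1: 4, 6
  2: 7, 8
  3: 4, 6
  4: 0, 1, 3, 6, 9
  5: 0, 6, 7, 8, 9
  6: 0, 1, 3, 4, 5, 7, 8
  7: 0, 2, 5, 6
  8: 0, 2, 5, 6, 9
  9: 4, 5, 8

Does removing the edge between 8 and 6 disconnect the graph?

After removing 8-6, the path 8-0-6 still connects them, so the edge is not a bridge.

No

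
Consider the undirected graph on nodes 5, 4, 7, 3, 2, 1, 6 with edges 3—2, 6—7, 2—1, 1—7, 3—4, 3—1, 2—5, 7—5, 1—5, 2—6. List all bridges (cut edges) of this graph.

3-4

The edges on the cycle 2-6-7-1-2 are not bridges since each lies on that cycle.
But removing 3—4 disconnects 3 from 4 — this is a bridge.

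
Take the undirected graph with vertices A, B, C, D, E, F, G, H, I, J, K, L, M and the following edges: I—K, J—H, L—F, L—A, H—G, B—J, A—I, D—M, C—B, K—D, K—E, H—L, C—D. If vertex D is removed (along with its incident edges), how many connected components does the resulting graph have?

2

With D gone, the remaining components are: {M}; {A, B, C, E, F, G, H, I, J, K, L}.
That is 2 components.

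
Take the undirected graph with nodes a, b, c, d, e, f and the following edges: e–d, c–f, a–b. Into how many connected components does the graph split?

3

Starting from c we can reach c, f. That is one component of size 2.
Starting from a we can reach a, b. That is one component of size 2.
Starting from d we can reach d, e. That is one component of size 2.
Total: 3 components.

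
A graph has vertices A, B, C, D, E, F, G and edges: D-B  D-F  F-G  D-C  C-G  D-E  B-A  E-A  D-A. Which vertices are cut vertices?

Removing D increases the component count from 1 to 2, so D is a cut vertex.
By contrast removing F leaves 1 component; it is not a cut vertex. No other vertex is a cut vertex either.

D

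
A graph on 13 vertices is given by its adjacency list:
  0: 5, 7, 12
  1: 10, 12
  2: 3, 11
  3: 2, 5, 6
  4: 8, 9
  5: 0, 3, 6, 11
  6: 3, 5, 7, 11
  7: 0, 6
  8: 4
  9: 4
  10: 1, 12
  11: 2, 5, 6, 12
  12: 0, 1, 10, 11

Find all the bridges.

4-8, 4-9

The edges on the cycle 12-0-5-6-11-12 are not bridges since each lies on that cycle.
But removing 8-4 disconnects 8 from 4; removing 4-9 disconnects 4 from 9 — these are bridges.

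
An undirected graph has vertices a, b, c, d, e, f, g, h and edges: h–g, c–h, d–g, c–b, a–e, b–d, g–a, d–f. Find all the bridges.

a-e, a-g, d-f

The edges on the cycle c-b-d-g-h-c are not bridges since each lies on that cycle.
But removing e–a disconnects e from a; removing a–g disconnects a from g; removing d–f disconnects d from f — these are bridges.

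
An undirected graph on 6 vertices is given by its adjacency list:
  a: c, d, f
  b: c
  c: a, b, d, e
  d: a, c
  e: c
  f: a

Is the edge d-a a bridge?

After removing d-a, the path d-c-a still connects them, so the edge is not a bridge.

No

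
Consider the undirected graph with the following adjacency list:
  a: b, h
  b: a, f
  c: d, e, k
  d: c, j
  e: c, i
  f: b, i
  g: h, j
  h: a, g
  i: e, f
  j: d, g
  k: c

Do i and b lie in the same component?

Yes

From i we can reach a, b, c, d, e, f, g, h, i, j, k, which includes b.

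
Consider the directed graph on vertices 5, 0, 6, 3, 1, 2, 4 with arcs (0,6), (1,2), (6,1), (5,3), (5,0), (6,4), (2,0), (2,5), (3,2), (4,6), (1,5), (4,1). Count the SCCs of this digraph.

1

{0, 1, 2, 3, 4, 5, 6} are all mutually reachable — one SCC of size 7.
That gives 1 strongly connected component.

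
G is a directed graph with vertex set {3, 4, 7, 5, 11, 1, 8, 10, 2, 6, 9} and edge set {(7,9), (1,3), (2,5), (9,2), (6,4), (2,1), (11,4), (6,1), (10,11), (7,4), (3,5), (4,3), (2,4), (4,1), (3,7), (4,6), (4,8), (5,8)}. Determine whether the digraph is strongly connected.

No

There is no directed path from 4 to 10, so the graph is not strongly connected.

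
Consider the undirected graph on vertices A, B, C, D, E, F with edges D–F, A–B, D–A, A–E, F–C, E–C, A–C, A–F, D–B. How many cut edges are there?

0

The edges on the cycle D-A-E-C-F-D are not bridges since each lies on that cycle.
Every edge lies on some cycle, so there are no bridges.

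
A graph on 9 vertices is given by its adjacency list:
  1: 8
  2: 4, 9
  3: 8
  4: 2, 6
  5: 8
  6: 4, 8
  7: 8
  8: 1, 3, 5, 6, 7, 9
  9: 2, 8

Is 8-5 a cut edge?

Yes

Removing 8-5 leaves no path between 8 and 5: the component count goes from 1 to 2. So it is a bridge.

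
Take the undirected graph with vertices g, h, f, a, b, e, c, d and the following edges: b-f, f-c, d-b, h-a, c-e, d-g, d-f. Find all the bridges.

The edges on the cycle d-b-f-d are not bridges since each lies on that cycle.
But removing c-e disconnects c from e; removing f-c disconnects f from c; removing h-a disconnects h from a; removing d-g disconnects d from g — these are bridges.

a-h, c-e, c-f, d-g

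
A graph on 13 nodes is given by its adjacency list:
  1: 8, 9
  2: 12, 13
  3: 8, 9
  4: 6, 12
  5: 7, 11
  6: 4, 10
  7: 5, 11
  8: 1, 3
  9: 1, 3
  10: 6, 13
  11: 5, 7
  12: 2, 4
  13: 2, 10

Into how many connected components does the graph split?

Starting from 5 we can reach 5, 7, 11. That is one component of size 3.
Starting from 1 we can reach 1, 3, 8, 9. That is one component of size 4.
Starting from 2 we can reach 2, 4, 6, 10, 12, 13. That is one component of size 6.
Total: 3 components.

3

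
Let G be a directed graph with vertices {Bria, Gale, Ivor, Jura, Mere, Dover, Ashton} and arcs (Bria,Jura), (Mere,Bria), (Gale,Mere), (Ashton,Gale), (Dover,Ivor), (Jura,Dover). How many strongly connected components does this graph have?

7

{Ivor} is an SCC by itself.
{Ashton} is an SCC by itself.
{Jura} is an SCC by itself.
{Bria} is an SCC by itself.
{Gale} is an SCC by itself.
(and 2 more singleton SCCs)
That gives 7 strongly connected components.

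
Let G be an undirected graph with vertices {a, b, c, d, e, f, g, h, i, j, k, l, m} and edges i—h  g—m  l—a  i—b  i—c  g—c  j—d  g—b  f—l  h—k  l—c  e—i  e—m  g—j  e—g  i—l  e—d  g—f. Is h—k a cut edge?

Yes

Removing h—k leaves no path between h and k: the component count goes from 1 to 2. So it is a bridge.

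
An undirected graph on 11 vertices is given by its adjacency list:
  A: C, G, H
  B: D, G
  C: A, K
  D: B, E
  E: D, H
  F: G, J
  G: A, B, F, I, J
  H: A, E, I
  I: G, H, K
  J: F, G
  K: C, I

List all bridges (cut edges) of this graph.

none

The edges on the cycle G-F-J-G are not bridges since each lies on that cycle.
Every edge lies on some cycle, so there are no bridges.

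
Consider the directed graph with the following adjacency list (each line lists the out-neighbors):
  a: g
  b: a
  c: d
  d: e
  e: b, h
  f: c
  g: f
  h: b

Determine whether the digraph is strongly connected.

Yes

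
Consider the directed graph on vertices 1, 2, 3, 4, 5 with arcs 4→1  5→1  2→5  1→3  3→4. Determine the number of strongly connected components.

{1, 3, 4} are all mutually reachable — one SCC of size 3.
{5} is an SCC by itself.
{2} is an SCC by itself.
That gives 3 strongly connected components.

3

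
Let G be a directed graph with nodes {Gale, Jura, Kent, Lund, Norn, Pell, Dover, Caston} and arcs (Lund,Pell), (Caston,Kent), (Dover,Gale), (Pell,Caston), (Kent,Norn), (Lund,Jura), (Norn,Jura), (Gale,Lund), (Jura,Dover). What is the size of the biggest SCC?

{Gale, Jura, Kent, Lund, Norn, Pell, Dover, Caston} are all mutually reachable — one SCC of size 8.
The largest has 8 vertices.

8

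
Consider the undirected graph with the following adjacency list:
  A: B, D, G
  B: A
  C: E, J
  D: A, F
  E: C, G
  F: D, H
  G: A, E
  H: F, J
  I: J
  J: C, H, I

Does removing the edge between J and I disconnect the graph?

Yes

Removing J-I leaves no path between J and I: the component count goes from 1 to 2. So it is a bridge.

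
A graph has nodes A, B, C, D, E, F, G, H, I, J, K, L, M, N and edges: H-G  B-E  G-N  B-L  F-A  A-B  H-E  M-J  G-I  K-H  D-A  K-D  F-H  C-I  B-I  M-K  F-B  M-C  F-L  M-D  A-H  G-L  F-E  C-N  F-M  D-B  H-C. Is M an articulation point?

Deleting M raises the number of components from 1 to 2, so M is a cut vertex.

Yes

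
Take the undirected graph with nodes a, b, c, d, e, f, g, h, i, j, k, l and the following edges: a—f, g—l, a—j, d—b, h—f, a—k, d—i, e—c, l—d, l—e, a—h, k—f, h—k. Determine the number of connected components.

2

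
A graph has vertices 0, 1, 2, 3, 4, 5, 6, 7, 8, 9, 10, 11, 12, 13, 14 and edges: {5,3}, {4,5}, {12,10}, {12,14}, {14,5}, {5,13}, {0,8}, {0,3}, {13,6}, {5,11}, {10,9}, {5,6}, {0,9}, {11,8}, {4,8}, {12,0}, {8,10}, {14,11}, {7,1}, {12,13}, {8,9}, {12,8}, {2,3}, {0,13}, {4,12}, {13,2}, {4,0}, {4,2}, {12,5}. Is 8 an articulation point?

Deleting 8 leaves 2 components (was 2), so 8 is not a cut vertex.

No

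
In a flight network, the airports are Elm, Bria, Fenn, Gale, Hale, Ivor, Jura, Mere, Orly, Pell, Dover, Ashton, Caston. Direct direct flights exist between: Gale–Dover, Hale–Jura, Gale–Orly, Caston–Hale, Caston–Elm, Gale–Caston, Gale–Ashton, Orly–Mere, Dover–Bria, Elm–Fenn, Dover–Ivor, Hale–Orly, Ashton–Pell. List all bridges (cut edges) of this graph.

Ashton-Gale, Ashton-Pell, Bria-Dover, Caston-Elm, Dover-Gale, Dover-Ivor, Elm-Fenn, Hale-Jura, Mere-Orly

The edges on the cycle Gale-Caston-Hale-Orly-Gale are not bridges since each lies on that cycle.
But removing Jura–Hale disconnects Jura from Hale; removing Dover–Ivor disconnects Dover from Ivor; removing Dover–Bria disconnects Dover from Bria; removing Gale–Dover disconnects Gale from Dover — these are bridges.
In total 9 edges are bridges.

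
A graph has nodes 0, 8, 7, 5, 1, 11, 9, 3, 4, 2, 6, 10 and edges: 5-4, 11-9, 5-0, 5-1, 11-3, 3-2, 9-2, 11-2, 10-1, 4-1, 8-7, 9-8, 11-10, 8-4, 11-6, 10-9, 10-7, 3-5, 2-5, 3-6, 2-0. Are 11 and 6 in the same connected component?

Yes

From 11 we can reach 0, 1, 2, 3, 4, 5, 6, 7, 8, 9, 10, 11, which includes 6.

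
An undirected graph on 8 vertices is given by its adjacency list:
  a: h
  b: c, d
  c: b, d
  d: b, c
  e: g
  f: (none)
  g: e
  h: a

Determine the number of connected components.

f is isolated — a component by itself.
Starting from e we can reach e, g. That is one component of size 2.
Starting from a we can reach a, h. That is one component of size 2.
Starting from b we can reach b, c, d. That is one component of size 3.
Total: 4 components.

4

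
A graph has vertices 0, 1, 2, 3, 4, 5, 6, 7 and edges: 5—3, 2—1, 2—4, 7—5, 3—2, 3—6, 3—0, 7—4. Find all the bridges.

The edges on the cycle 7-5-3-2-4-7 are not bridges since each lies on that cycle.
But removing 3—6 disconnects 3 from 6; removing 2—1 disconnects 2 from 1; removing 3—0 disconnects 3 from 0 — these are bridges.

0-3, 1-2, 3-6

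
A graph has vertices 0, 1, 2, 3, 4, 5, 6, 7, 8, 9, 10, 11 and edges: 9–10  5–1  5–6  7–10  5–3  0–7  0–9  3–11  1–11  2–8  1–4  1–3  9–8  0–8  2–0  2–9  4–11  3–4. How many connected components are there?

2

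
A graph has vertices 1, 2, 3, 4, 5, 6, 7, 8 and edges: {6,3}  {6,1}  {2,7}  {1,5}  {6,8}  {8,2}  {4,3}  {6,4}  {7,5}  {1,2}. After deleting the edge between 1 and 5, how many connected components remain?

1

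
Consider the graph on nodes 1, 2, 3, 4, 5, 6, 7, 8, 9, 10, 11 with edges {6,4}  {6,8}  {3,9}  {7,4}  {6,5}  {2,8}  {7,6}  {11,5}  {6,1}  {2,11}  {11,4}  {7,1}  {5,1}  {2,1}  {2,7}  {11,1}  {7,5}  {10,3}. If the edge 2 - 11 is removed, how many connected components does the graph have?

2 and 11 are still connected via 2-1-11, so the component count stays at 2.

2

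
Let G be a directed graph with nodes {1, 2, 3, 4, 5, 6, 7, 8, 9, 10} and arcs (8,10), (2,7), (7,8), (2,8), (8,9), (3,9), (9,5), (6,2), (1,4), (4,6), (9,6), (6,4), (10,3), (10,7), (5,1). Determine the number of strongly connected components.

1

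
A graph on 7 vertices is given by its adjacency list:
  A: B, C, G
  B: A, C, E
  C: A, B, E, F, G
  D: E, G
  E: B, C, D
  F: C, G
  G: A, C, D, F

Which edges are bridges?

none

The edges on the cycle D-G-C-E-D are not bridges since each lies on that cycle.
Every edge lies on some cycle, so there are no bridges.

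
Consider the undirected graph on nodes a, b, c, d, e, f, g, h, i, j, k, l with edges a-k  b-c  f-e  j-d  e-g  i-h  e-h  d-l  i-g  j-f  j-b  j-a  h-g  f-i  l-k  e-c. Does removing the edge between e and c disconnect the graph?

After removing e-c, the path e-f-j-b-c still connects them, so the edge is not a bridge.

No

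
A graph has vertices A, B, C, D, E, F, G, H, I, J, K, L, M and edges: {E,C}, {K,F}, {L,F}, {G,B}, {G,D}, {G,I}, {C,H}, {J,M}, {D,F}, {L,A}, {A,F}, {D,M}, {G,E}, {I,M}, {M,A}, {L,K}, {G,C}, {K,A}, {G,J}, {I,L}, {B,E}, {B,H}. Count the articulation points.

Removing G increases the component count from 1 to 2, so G is a cut vertex.
By contrast removing C leaves 1 component; it is not a cut vertex. No other vertex is a cut vertex either.

1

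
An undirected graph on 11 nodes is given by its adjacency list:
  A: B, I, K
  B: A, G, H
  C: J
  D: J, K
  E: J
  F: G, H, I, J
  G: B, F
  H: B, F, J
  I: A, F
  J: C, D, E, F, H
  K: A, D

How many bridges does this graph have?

2

The edges on the cycle F-G-B-A-I-F are not bridges since each lies on that cycle.
But removing E-J disconnects E from J; removing C-J disconnects C from J — these are bridges.
That makes 2 bridges.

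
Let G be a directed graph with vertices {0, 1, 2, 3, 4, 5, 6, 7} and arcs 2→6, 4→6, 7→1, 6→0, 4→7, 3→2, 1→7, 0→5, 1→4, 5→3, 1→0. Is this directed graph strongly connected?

No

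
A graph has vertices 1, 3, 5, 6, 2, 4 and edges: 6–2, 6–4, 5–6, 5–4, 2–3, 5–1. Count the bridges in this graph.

3

The edges on the cycle 5-6-4-5 are not bridges since each lies on that cycle.
But removing 2–3 disconnects 2 from 3; removing 2–6 disconnects 2 from 6; removing 1–5 disconnects 1 from 5 — these are bridges.
That makes 3 bridges.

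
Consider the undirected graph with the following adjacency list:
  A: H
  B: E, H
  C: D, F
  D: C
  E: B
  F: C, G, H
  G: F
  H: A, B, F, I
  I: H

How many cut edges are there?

8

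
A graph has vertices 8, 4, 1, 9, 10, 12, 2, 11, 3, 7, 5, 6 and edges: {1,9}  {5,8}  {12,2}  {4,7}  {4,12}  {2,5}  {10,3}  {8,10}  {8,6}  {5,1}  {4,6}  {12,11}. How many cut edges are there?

6

The edges on the cycle 4-12-2-5-8-6-4 are not bridges since each lies on that cycle.
But removing 5-1 disconnects 5 from 1; removing 3-10 disconnects 3 from 10; removing 12-11 disconnects 12 from 11; removing 9-1 disconnects 9 from 1 — these are bridges.
In total 6 edges are bridges.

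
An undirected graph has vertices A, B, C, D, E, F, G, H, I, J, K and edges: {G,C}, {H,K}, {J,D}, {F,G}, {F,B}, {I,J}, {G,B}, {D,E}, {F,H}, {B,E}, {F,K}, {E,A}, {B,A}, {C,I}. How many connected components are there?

Starting from A we can reach A, B, C, D, E, F, G, H, I, J, K. That is one component of size 11.
Total: 1 component.

1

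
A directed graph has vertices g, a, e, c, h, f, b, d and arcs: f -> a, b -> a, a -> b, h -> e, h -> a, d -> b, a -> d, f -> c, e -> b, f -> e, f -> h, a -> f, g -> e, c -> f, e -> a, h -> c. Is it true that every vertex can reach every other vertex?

No

There is no directed path from f to g, so the graph is not strongly connected.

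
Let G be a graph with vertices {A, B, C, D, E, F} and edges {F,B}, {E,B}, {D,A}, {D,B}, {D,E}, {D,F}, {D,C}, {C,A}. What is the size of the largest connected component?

6

Starting from A we can reach A, B, C, D, E, F. That is one component of size 6.
The largest has 6 vertices.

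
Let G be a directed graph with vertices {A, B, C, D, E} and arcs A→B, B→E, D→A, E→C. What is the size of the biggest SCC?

1

{A} is an SCC by itself.
{D} is an SCC by itself.
{C} is an SCC by itself.
{B} is an SCC by itself.
{E} is an SCC by itself.
The largest has 1 vertex.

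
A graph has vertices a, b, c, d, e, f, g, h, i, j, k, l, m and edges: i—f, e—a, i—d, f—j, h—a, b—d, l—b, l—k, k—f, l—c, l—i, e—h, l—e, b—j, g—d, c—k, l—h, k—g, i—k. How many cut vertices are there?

1

Removing l increases the component count from 2 to 3, so l is a cut vertex.
By contrast removing g leaves 2 components; it is not a cut vertex. No other vertex is a cut vertex either.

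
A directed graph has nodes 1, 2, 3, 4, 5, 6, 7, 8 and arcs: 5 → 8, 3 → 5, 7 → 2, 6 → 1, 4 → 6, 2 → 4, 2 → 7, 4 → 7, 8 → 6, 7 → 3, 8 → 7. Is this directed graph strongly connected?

There is no directed path from 6 to 4, so the graph is not strongly connected.

No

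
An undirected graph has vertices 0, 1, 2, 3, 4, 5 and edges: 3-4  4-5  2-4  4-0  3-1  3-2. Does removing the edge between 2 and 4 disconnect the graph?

After removing 2-4, the path 2-3-4 still connects them, so the edge is not a bridge.

No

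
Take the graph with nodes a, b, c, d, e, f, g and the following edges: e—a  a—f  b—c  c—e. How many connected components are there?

3

g is isolated — a component by itself.
d is isolated — a component by itself.
Starting from a we can reach a, b, c, e, f. That is one component of size 5.
Total: 3 components.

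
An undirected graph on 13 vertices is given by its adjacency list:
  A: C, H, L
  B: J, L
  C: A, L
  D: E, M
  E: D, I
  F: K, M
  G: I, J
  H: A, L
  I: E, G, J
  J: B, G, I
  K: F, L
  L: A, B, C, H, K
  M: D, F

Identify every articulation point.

L

Removing L increases the component count from 1 to 2, so L is a cut vertex.
By contrast removing F leaves 1 component; it is not a cut vertex. No other vertex is a cut vertex either.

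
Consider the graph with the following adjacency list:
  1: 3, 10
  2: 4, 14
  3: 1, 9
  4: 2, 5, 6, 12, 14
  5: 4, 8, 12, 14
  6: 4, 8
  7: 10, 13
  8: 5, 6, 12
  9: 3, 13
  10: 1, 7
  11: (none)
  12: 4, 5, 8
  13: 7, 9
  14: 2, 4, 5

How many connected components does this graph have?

3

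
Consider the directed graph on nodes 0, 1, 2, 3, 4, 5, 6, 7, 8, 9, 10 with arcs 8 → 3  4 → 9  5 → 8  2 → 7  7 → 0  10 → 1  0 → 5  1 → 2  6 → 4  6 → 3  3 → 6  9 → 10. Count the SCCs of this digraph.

{0, 1, 2, 3, 4, 5, 6, 7, 8, 9, 10} are all mutually reachable — one SCC of size 11.
That gives 1 strongly connected component.

1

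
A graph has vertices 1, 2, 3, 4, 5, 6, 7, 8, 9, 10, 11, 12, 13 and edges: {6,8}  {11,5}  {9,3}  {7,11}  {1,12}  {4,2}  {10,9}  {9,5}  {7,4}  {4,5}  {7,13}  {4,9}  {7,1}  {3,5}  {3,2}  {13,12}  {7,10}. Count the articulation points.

Removing 7 increases the component count from 2 to 3, so 7 is a cut vertex.
By contrast removing 11 leaves 2 components; it is not a cut vertex. No other vertex is a cut vertex either.

1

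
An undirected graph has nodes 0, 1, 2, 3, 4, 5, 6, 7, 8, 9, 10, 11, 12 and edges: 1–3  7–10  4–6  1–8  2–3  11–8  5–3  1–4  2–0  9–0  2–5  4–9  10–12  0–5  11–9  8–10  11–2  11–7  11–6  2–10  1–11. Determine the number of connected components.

1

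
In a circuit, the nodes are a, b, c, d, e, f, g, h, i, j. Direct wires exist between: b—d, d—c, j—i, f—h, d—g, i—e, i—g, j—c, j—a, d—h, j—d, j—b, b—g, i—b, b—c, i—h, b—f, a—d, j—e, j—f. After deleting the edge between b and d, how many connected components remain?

b and d are still connected via b-j-d, so the component count stays at 1.

1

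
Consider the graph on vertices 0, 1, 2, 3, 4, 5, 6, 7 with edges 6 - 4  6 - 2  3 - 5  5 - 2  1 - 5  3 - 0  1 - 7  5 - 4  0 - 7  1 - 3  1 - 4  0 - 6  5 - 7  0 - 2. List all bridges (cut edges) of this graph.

none

The edges on the cycle 1-3-0-6-4-1 are not bridges since each lies on that cycle.
Every edge lies on some cycle, so there are no bridges.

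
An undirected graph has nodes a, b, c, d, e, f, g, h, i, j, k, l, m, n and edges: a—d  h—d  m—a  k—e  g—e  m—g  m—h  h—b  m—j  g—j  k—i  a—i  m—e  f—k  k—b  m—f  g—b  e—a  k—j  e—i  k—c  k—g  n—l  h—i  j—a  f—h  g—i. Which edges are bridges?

The edges on the cycle m-f-k-j-m are not bridges since each lies on that cycle.
But removing n—l disconnects n from l; removing c—k disconnects c from k — these are bridges.

c-k, l-n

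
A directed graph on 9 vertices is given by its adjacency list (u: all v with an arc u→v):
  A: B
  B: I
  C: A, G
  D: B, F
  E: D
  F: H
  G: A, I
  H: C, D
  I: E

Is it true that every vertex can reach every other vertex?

From A we can reach every vertex (A, B, C, D, E, F, G, H, I), and every vertex can reach A (A, B, C, D, E, F, G, H, I). So the whole graph is one strongly connected component.

Yes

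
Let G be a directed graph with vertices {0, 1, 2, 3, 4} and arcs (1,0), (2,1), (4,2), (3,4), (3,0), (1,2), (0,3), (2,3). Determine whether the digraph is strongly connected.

From 4 we can reach every vertex (0, 1, 2, 3, 4), and every vertex can reach 4 (0, 1, 2, 3, 4). So the whole graph is one strongly connected component.

Yes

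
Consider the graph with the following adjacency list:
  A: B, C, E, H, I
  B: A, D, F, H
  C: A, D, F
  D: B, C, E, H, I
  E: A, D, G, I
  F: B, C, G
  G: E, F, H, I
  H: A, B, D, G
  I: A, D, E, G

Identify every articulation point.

none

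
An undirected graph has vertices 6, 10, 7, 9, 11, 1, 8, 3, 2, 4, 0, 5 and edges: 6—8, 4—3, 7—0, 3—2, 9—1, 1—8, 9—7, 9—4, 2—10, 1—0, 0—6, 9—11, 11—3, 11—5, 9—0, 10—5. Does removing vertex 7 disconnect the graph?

No

Deleting 7 leaves 1 component (was 1) (its neighbors 0, 9 remain connected to each other), so 7 is not a cut vertex.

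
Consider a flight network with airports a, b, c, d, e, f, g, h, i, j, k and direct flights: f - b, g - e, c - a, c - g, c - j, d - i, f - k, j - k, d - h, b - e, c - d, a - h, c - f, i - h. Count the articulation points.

1

Removing c increases the component count from 1 to 2, so c is a cut vertex.
By contrast removing g leaves 1 component; it is not a cut vertex. No other vertex is a cut vertex either.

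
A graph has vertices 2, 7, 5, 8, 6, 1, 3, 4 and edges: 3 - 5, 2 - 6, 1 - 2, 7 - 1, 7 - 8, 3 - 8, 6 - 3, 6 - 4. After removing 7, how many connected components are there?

1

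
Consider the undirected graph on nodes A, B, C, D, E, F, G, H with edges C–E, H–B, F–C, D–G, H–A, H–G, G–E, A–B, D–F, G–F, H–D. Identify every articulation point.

H

Removing H increases the component count from 1 to 2, so H is a cut vertex.
By contrast removing G leaves 1 component; it is not a cut vertex. No other vertex is a cut vertex either.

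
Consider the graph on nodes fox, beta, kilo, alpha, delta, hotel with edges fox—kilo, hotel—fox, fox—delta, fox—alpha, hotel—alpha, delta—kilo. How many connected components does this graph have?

2

beta is isolated — a component by itself.
Starting from fox we can reach fox, kilo, alpha, delta, hotel. That is one component of size 5.
Total: 2 components.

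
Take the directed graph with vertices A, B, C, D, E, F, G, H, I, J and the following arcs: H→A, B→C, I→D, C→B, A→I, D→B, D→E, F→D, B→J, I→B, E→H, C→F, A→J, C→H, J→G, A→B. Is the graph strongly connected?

No

There is no directed path from J to E, so the graph is not strongly connected.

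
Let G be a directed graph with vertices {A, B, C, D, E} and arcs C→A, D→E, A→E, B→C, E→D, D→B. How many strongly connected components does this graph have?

{A, B, C, D, E} are all mutually reachable — one SCC of size 5.
That gives 1 strongly connected component.

1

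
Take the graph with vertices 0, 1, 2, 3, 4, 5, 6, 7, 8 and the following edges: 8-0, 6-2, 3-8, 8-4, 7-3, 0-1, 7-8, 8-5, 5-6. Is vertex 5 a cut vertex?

Deleting 5 raises the number of components from 1 to 2, so 5 is a cut vertex.

Yes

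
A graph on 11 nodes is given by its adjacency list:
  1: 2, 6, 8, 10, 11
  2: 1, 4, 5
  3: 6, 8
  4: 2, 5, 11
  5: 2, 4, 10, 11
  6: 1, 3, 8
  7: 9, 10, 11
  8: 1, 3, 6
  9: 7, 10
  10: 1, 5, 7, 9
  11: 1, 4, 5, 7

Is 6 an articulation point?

No

Deleting 6 leaves 1 component (was 1) (its neighbors 1, 3, 8 remain connected to each other), so 6 is not a cut vertex.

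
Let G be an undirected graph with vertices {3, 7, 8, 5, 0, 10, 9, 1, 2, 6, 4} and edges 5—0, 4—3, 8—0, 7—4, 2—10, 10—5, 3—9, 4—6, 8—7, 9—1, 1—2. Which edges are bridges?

4-6

The edges on the cycle 8-7-4-3-9-1-2-10-5-0-8 are not bridges since each lies on that cycle.
But removing 4—6 disconnects 4 from 6 — this is a bridge.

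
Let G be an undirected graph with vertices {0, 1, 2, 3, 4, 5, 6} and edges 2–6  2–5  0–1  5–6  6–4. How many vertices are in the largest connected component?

3 is isolated — a component by itself.
Starting from 0 we can reach 0, 1. That is one component of size 2.
Starting from 2 we can reach 2, 4, 5, 6. That is one component of size 4.
The largest has 4 vertices.

4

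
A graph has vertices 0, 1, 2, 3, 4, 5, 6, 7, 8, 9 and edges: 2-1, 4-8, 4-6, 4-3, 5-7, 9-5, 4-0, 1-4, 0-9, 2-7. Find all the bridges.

3-4, 4-6, 4-8

The edges on the cycle 2-1-4-0-9-5-7-2 are not bridges since each lies on that cycle.
But removing 8-4 disconnects 8 from 4; removing 4-3 disconnects 4 from 3; removing 6-4 disconnects 6 from 4 — these are bridges.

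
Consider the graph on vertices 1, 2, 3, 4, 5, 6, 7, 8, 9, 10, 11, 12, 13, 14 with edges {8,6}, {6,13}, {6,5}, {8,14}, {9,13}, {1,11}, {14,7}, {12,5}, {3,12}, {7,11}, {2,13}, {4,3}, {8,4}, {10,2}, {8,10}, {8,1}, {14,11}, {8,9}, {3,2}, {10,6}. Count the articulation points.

Removing 8 increases the component count from 1 to 2, so 8 is a cut vertex.
By contrast removing 7 leaves 1 component; it is not a cut vertex. No other vertex is a cut vertex either.

1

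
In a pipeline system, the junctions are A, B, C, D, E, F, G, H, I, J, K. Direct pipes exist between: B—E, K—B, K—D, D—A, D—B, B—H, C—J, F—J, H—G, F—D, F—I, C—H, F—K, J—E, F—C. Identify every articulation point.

D, F, H

Removing D increases the component count from 1 to 2, so D is a cut vertex.
Removing F increases the component count from 1 to 2, so F is a cut vertex.
Removing H increases the component count from 1 to 2, so H is a cut vertex.
By contrast removing J leaves 1 component; it is not a cut vertex. No other vertex is a cut vertex either.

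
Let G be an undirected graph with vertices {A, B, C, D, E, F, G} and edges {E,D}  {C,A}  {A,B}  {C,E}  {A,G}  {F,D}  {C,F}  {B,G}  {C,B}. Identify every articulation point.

C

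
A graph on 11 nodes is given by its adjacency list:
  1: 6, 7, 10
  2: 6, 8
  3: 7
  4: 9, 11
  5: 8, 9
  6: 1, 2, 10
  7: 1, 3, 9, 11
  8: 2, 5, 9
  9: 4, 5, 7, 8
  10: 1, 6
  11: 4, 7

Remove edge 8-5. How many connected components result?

1

8 and 5 are still connected via 8-9-5, so the component count stays at 1.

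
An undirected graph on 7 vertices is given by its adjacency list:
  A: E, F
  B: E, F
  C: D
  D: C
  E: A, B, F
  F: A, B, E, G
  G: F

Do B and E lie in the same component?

Yes

From B we can reach A, B, E, F, G, which includes E.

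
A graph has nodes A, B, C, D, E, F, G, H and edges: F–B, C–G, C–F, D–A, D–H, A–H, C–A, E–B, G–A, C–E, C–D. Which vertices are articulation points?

C

Removing C increases the component count from 1 to 2, so C is a cut vertex.
By contrast removing A leaves 1 component; it is not a cut vertex. No other vertex is a cut vertex either.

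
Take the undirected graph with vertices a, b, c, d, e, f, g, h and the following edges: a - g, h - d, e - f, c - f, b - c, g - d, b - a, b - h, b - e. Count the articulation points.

Removing b increases the component count from 1 to 2, so b is a cut vertex.
By contrast removing g leaves 1 component; it is not a cut vertex. No other vertex is a cut vertex either.

1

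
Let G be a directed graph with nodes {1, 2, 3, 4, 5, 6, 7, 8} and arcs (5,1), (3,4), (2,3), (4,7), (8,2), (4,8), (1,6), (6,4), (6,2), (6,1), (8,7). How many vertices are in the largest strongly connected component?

4

{2, 3, 4, 8} are all mutually reachable — one SCC of size 4.
{1, 6} are all mutually reachable — one SCC of size 2.
{5} is an SCC by itself.
{7} is an SCC by itself.
The largest has 4 vertices.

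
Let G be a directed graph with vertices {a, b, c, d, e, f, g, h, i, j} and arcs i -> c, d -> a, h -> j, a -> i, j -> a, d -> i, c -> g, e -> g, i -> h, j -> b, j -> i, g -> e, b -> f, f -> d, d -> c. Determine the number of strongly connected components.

3

{a, b, d, f, h, i, j} are all mutually reachable — one SCC of size 7.
{e, g} are all mutually reachable — one SCC of size 2.
{c} is an SCC by itself.
That gives 3 strongly connected components.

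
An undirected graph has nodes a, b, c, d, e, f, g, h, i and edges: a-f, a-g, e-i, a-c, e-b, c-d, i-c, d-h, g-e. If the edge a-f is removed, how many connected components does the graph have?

2

Before removal there is 1 component.
a-f is a bridge — removing it separates a's side from f's side.
After removal: 2 components.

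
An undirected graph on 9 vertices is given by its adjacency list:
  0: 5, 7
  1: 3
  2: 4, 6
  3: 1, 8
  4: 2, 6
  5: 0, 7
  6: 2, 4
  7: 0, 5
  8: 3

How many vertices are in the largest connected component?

Starting from 2 we can reach 2, 4, 6. That is one component of size 3.
Starting from 1 we can reach 1, 3, 8. That is one component of size 3.
Starting from 0 we can reach 0, 5, 7. That is one component of size 3.
The largest has 3 vertices.

3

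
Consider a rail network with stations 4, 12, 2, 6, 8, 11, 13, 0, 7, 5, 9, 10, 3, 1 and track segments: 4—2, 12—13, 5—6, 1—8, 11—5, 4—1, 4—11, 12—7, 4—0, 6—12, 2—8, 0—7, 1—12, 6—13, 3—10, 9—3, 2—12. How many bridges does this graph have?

The edges on the cycle 4-0-7-12-2-4 are not bridges since each lies on that cycle.
But removing 3—10 disconnects 3 from 10; removing 9—3 disconnects 9 from 3 — these are bridges.
That makes 2 bridges.

2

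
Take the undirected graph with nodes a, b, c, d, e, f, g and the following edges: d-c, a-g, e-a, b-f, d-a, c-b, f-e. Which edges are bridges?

a-g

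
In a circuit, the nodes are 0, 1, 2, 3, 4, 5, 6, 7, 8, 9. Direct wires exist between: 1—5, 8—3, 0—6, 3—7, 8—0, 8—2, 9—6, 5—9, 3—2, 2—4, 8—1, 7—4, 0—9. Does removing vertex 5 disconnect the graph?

Deleting 5 leaves 1 component (was 1) (its neighbors 1, 9 remain connected to each other), so 5 is not a cut vertex.

No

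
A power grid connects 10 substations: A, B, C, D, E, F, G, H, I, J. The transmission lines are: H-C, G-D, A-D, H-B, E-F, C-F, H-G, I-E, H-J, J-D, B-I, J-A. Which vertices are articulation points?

Removing H increases the component count from 1 to 2, so H is a cut vertex.
By contrast removing C leaves 1 component; it is not a cut vertex. No other vertex is a cut vertex either.

H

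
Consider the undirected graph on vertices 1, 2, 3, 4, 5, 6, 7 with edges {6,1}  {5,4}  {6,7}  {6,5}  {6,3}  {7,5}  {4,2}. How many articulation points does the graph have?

3

Removing 4 increases the component count from 1 to 2, so 4 is a cut vertex.
Removing 5 increases the component count from 1 to 2, so 5 is a cut vertex.
Removing 6 increases the component count from 1 to 3, so 6 is a cut vertex.
By contrast removing 2 leaves 1 component; it is not a cut vertex. No other vertex is a cut vertex either.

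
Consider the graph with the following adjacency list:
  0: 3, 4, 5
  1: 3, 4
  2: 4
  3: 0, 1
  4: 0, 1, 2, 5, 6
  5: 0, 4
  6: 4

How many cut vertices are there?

Removing 4 increases the component count from 1 to 3, so 4 is a cut vertex.
By contrast removing 6 leaves 1 component; it is not a cut vertex. No other vertex is a cut vertex either.

1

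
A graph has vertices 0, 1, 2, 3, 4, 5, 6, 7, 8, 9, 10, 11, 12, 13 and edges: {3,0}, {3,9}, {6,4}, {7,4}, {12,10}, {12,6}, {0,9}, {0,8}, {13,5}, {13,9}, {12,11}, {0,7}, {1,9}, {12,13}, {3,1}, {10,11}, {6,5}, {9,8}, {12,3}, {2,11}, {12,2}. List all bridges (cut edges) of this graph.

none

The edges on the cycle 12-10-11-12 are not bridges since each lies on that cycle.
Every edge lies on some cycle, so there are no bridges.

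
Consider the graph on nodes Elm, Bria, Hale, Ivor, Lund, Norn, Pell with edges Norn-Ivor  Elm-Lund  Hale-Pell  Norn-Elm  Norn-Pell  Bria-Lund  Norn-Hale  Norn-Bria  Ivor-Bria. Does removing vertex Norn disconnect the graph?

Deleting Norn raises the number of components from 1 to 2, so Norn is a cut vertex.

Yes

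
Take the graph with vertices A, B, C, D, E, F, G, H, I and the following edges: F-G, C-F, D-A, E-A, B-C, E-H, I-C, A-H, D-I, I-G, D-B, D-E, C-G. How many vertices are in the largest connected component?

Starting from A we can reach A, B, C, D, E, F, G, H, I. That is one component of size 9.
The largest has 9 vertices.

9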